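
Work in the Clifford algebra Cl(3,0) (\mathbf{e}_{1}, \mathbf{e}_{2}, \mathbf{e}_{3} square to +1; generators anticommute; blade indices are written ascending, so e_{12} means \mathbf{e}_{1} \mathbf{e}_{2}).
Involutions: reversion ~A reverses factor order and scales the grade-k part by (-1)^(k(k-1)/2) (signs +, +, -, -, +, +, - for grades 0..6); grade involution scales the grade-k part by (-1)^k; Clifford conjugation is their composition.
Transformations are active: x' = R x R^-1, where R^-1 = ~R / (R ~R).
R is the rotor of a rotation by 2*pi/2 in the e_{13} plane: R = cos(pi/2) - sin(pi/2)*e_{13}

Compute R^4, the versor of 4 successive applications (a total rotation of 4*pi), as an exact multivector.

Rotor phase runs at HALF the rotation angle; powers of one rotor simply add phase, so after 4 steps in e_{13} the phase is 4*pi/2 = 2 \pi and R^4 = cos(2 \pi) - sin(2 \pi)*e_{13}.
cos(2 \pi) = 1 and sin(2 \pi) = 0, so R^4 = 1. The total rotation 4*pi is 2 full turns, so every vector returns to itself, yet the rotor is +1, back on the identity sheet (an even number of 2*pi turns).
Answer: 1


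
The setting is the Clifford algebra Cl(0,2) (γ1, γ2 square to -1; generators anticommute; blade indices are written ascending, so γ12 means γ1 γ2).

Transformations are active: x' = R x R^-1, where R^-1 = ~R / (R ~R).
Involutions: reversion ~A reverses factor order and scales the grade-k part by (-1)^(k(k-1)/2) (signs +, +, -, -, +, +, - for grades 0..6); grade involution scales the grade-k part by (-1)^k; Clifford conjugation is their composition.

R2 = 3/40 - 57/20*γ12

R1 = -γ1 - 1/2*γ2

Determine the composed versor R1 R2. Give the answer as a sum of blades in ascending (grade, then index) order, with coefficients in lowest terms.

Distribute over the terms of R1 (each basis-blade product reordered to ascending indices, repeated generators contracted through their squares):
(-γ1) R2 = -3/40*γ1 - 57/20*γ2
(-1/2*γ2) R2 = 57/40*γ1 - 3/80*γ2
Summing the partial products and collecting blades:
Answer: 27/20*γ1 - 231/80*γ2


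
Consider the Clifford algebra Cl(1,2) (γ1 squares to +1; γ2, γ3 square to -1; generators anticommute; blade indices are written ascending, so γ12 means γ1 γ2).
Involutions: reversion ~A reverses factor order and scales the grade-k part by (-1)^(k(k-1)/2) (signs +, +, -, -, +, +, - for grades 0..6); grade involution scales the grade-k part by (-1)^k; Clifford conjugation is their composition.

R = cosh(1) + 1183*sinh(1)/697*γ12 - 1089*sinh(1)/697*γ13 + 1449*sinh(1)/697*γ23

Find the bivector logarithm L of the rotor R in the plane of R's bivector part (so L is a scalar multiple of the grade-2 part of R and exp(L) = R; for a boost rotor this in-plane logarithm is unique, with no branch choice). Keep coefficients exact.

The scalar part of R is cosh(1), which determines |rapidity| via cosh; the sign lives in the bivector part, and pairing them (bivector part over sinh of the rapidity = the plane) gives the unique in-plane L = rapidity * plane.
Concretely: cosh(rapidity) = cosh(1) gives rapidity = ±1, and since rapidity/sinh(rapidity) is even the sign is immaterial: L = (rapidity/sinh(rapidity)) * <R>_2 = (1/sinh(1)) * <R>_2.
Answer: 1183/697*γ12 - 1089/697*γ13 + 1449/697*γ23


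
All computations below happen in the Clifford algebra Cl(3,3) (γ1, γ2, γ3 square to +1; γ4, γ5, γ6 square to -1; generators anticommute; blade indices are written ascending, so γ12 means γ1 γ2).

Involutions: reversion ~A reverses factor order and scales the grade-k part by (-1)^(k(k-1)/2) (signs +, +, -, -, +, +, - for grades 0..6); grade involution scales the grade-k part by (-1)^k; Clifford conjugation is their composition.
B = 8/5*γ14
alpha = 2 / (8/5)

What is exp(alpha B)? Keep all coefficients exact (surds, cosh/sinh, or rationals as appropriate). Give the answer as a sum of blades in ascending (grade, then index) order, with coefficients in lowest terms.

B^2 = (8/5)^2*(γ14)^2 = 64/25*(+1) = 64/25 (a basis 2-blade squares to minus the product of its generators' squares).
B^2 = 64/25 — B^2 > 0, so the exponential closes hyperbolically: l = 8/5, alpha*l = 2, so exp(alpha B) = cosh(2) + (sinh(2)/(8/5))*B = cosh(2) + (5*sinh(2)/8)*B.
Answer: cosh(2) + sinh(2)*γ14


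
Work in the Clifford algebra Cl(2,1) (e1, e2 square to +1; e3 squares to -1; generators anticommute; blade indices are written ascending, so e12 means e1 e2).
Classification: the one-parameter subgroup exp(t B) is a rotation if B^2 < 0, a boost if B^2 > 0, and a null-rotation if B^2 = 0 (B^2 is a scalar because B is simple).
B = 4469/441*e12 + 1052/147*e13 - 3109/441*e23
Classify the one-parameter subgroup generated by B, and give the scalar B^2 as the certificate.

B^2 term by term: the squares give (4469/441)^2*(e12)^2 + (1052/147)^2*(e13)^2 + (-3109/441)^2*(e23)^2 = 19971961/194481*(-1) + 1106704/21609*(+1) + 9665881/194481*(+1) = -16/9 (each basis 2-blade squares to minus the product of its generators' squares); cross terms between blades sharing an index anticommute and cancel. So B^2 = -16/9.
Answer: rotation, certificate B^2 = -16/9. No conjugation can change B^2 = -16/9; the sign gives the class.


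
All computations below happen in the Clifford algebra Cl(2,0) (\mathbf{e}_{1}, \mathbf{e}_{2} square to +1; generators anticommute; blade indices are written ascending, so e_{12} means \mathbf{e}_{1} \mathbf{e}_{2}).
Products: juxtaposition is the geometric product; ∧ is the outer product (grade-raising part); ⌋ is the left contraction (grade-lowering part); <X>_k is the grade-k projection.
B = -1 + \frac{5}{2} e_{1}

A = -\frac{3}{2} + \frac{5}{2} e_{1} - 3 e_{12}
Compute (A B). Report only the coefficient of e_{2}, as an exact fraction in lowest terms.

step 1: \frac{31}{4} - \frac{25}{4} e_{1} + \frac{15}{2} e_{2} + 3 e_{12}
Answer: \frac{15}{2}


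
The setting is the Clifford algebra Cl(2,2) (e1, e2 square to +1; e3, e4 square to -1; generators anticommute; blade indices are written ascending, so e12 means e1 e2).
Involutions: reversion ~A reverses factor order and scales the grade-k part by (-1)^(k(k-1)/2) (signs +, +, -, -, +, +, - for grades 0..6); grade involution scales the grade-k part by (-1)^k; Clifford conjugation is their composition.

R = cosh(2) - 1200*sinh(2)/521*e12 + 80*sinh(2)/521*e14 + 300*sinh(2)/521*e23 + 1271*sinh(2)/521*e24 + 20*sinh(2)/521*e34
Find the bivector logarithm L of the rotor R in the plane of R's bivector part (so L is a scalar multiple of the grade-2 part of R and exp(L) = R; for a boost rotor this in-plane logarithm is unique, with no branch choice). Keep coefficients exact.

The scalar part of R is cosh(2), which fixes the rapidity magnitude through cosh (cosh is even, so it cannot fix the sign — the bivector part carries that); dividing the bivector part by sinh of the rapidity gives the plane, and L = rapidity * plane, where the joint sign ambiguity of (rapidity, plane) cancels in the product.
Concretely: cosh(rapidity) = cosh(2) gives rapidity = ±2, and since rapidity/sinh(rapidity) is even the sign is immaterial: L = (rapidity/sinh(rapidity)) * <R>_2 = (2/sinh(2)) * <R>_2.
Answer: -2400/521*e12 + 160/521*e14 + 600/521*e23 + 2542/521*e24 + 40/521*e34


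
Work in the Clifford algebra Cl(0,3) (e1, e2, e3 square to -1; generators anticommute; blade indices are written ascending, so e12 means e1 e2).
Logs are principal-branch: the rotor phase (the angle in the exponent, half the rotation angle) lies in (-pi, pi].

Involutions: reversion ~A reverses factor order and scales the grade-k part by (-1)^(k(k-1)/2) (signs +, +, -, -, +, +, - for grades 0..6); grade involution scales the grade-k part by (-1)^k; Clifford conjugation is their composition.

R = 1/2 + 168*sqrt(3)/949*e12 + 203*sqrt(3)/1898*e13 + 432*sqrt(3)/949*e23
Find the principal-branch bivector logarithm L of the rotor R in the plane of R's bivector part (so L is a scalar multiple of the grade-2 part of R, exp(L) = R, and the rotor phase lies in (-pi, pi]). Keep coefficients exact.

The scalar part of R is 1/2, so the principal-branch rotor phase is pinned; divide the bivector part by its sine to get the unit plane — L is the phase times that plane.
Concretely: cos(phase) = 1/2 gives phase = ±pi/3, and since phase/sin(phase) is even the sign is immaterial: L = (phase/sin(phase)) * <R>_2 = (2*sqrt(3)*pi/9) * <R>_2.
Answer: 112*pi/949*e12 + 203*pi/2847*e13 + 288*pi/949*e23


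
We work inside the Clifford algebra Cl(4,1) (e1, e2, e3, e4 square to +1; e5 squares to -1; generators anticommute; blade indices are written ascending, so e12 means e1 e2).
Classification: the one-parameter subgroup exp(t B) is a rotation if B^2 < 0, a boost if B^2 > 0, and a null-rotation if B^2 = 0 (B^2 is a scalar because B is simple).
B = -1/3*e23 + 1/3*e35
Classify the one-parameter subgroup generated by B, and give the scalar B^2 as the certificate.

B^2 term by term: the squares give (-1/3)^2*(e23)^2 + (1/3)^2*(e35)^2 = 1/9*(-1) + 1/9*(+1) = 0 (each basis 2-blade squares to minus the product of its generators' squares); cross terms between blades sharing an index anticommute and cancel. So B^2 = 0.
Answer: null-rotation, certificate B^2 = 0. One invariant decides it: the square 0 survives every conjugation, and its sign is exactly the classification.


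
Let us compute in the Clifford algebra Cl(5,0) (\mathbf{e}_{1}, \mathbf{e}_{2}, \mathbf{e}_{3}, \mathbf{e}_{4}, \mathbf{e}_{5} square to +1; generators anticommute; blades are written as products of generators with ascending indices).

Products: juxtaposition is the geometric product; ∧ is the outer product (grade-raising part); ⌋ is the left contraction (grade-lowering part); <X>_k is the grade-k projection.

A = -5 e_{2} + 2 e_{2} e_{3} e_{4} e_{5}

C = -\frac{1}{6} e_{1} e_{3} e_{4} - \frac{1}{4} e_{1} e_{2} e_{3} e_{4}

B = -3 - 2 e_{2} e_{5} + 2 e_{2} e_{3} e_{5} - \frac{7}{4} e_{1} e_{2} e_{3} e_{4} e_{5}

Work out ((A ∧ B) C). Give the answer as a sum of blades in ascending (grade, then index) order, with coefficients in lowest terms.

step 1: 15 e_{2} - 6 e_{2} e_{3} e_{4} e_{5}
step 2: \frac{3}{2} e_{1} e_{5} - e_{1} e_{2} e_{5} + \frac{15}{4} e_{1} e_{3} e_{4} + \frac{5}{2} e_{1} e_{2} e_{3} e_{4}
Answer: \frac{3}{2} e_{1} e_{5} - e_{1} e_{2} e_{5} + \frac{15}{4} e_{1} e_{3} e_{4} + \frac{5}{2} e_{1} e_{2} e_{3} e_{4}


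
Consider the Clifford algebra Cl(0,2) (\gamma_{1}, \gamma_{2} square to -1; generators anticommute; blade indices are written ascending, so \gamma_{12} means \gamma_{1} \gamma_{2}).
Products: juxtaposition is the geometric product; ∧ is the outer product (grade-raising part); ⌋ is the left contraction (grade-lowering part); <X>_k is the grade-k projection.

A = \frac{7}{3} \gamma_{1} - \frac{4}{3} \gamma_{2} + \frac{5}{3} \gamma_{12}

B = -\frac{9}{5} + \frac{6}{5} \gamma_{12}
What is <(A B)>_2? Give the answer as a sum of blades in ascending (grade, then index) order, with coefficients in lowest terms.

step 1: -2 - \frac{29}{5} \gamma_{1} - \frac{2}{5} \gamma_{2} - 3 \gamma_{12}
step 2: -3 \gamma_{12}
Answer: -3 \gamma_{12}


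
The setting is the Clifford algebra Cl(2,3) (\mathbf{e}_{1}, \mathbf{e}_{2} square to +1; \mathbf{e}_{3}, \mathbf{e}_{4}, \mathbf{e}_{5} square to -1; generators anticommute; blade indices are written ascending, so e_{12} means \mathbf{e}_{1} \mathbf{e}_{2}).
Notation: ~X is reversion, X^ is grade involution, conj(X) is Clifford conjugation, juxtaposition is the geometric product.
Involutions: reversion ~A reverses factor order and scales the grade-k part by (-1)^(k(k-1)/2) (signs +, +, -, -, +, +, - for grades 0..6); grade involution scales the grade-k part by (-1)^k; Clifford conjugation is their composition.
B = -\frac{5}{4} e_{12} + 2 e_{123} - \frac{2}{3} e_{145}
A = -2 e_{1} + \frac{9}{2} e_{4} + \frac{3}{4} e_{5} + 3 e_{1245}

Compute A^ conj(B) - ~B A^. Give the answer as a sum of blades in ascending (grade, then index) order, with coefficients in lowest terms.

first term: \frac{1}{2} e_{2} - \frac{1}{2} e_{14} + 3 e_{15} + 4 e_{23} - \frac{61}{12} e_{45} - \frac{45}{8} e_{124} - \frac{15}{16} e_{125} - 6 e_{345} + 9 e_{1234} + \frac{3}{2} e_{1235}
second term: -\frac{9}{2} e_{2} + \frac{1}{2} e_{14} - 3 e_{15} - 4 e_{23} - \frac{29}{12} e_{45} - \frac{45}{8} e_{124} - \frac{15}{16} e_{125} + 6 e_{345} + 9 e_{1234} + \frac{3}{2} e_{1235}
Answer: 5 e_{2} - e_{14} + 6 e_{15} + 8 e_{23} - \frac{8}{3} e_{45} - 12 e_{345}


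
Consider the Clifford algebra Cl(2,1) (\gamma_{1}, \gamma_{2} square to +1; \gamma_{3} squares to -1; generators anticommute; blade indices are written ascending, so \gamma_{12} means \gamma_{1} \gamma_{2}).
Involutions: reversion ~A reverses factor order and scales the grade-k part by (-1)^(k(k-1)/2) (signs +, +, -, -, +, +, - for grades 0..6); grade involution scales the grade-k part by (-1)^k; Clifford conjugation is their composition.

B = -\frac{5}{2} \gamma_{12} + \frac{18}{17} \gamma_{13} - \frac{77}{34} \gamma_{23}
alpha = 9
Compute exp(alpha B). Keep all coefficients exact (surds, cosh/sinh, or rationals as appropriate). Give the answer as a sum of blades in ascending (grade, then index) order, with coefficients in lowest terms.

B^2 term by term: the squares give (-\frac{5}{2})^2*(\gamma_{12})^2 + (\frac{18}{17})^2*(\gamma_{13})^2 + (-\frac{77}{34})^2*(\gamma_{23})^2 = \frac{25}{4}*(-1) + \frac{324}{289}*(+1) + \frac{5929}{1156}*(+1) = 0 (each basis 2-blade squares to minus the product of its generators' squares); cross terms between blades sharing an index anticommute and cancel. So B^2 = 0.
B^2 = 0, so the series truncates immediately: exp(alpha B) = 1 + alpha B (parabolic case).
Answer: 1 - \frac{45}{2} \gamma_{12} + \frac{162}{17} \gamma_{13} - \frac{693}{34} \gamma_{23}


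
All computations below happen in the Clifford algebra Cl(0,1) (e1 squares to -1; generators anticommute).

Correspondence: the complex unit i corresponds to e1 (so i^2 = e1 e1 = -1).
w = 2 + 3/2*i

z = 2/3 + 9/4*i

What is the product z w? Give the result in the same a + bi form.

In blades: z = 2/3 + 9/4*e1, w = 2 + 3/2*e1.
Distribute z over w term by term (generator squares from the signature, products reordered to ascending indices): (2/3)*w = 4/3 + e1; (9/4*e1)*w = -27/8 + 9/2*e1.
Sum: -49/24 + 11/2*e1; translating back through the correspondence:
Answer: -49/24 + 11/2*i


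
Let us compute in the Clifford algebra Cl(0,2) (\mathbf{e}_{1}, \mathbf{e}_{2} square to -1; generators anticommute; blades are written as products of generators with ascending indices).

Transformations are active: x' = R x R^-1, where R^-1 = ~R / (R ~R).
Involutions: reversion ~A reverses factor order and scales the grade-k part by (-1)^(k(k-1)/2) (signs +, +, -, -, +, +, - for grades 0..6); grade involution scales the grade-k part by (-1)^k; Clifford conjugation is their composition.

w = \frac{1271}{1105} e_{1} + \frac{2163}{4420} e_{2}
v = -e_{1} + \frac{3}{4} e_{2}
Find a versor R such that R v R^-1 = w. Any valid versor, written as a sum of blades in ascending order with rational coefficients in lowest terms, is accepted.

Construction: equal norms (both -\frac{25}{16}) license R = v + w = \frac{166}{1105} e_{1} + \frac{2739}{2210} e_{2} — nothing changes along that direction, while (v - w)/2 changes sign, so v maps onto w.
Answer: \frac{166}{1105} e_{1} + \frac{2739}{2210} e_{2}


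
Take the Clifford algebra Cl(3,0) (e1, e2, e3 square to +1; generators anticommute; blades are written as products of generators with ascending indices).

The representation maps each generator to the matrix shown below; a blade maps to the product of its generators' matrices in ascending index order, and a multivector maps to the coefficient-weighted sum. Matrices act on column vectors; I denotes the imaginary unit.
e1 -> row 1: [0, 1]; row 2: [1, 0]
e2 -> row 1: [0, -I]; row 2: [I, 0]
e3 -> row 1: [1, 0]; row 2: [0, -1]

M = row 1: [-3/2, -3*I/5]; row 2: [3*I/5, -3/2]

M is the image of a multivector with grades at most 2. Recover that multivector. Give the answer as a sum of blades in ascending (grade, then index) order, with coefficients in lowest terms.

Method: 1, rho(e1), rho(e2), rho(e3) form a trace-orthogonal basis of the 2x2 complex matrices (tr(X Y) = 2 if X = Y, else 0), so M = m0*1 + m1*rho(e1) + m2*rho(e2) + m3*rho(e3) with m0 = tr(M)/2 = -3/2, m1 = tr(M rho(e1))/2 = 0, m2 = tr(M rho(e2))/2 = 3/5, m3 = tr(M rho(e3))/2 = 0.
Multiplying table entries, the bivector images are rho(e1 e2) = I*rho(e3), rho(e1 e3) = -I*rho(e2), rho(e2 e3) = I*rho(e1); with real blade coefficients the real parts of m0..m3 are the coefficients of 1, e1, e2, e3 and the imaginary parts give the bivectors (e2 e3: Im m1, e1 e3: -Im m2, e1 e2: Im m3).
Answer: -3/2 + 3/5*e2


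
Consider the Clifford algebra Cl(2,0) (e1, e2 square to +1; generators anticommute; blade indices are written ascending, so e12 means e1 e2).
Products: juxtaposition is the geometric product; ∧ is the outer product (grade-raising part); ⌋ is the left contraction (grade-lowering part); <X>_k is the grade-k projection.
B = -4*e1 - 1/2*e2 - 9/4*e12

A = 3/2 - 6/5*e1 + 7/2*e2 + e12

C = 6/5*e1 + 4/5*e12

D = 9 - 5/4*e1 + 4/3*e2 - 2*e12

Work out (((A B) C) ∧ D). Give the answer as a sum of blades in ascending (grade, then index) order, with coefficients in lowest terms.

step 1: 53/10 + 11/8*e1 + 119/20*e2 + 449/40*e12
step 2: -733/100 + 8/5*e1 - 1237/100*e2 - 29/10*e12
step 3: -6597/100 + 377/16*e1 - 36331/300*e2 - 29723/1200*e12
Answer: -6597/100 + 377/16*e1 - 36331/300*e2 - 29723/1200*e12


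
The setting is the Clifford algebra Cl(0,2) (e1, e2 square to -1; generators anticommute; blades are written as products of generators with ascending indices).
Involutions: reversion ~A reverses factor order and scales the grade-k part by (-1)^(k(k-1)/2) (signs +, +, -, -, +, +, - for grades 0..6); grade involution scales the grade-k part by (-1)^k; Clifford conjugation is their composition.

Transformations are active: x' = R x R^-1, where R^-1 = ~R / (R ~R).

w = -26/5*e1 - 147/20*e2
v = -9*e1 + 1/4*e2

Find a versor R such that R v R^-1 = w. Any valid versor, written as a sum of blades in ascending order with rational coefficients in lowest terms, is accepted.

Reasoning: v^2 = w^2 = -1297/16 since conjugation preserves the quadratic form; R = v + w = -71/5*e1 - 71/10*e2 is then valid when invertible, keeping its own part and reversing (v - w)/2.
Answer: -71/5*e1 - 71/10*e2


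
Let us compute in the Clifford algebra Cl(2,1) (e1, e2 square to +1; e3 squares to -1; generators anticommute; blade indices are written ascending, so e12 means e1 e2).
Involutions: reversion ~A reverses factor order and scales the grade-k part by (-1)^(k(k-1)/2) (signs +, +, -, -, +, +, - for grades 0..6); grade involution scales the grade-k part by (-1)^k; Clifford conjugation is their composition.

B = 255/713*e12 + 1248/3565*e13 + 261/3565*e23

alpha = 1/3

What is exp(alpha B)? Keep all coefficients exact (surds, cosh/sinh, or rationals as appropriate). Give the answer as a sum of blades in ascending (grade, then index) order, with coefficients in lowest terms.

B^2 term by term: the squares give (255/713)^2*(e12)^2 + (1248/3565)^2*(e13)^2 + (261/3565)^2*(e23)^2 = 65025/508369*(-1) + 1557504/12709225*(+1) + 68121/12709225*(+1) = 0 (each basis 2-blade squares to minus the product of its generators' squares); cross terms between blades sharing an index anticommute and cancel. So B^2 = 0.
B^2 = 0, so the series truncates immediately: exp(alpha B) = 1 + alpha B (parabolic case).
Answer: 1 + 85/713*e12 + 416/3565*e13 + 87/3565*e23


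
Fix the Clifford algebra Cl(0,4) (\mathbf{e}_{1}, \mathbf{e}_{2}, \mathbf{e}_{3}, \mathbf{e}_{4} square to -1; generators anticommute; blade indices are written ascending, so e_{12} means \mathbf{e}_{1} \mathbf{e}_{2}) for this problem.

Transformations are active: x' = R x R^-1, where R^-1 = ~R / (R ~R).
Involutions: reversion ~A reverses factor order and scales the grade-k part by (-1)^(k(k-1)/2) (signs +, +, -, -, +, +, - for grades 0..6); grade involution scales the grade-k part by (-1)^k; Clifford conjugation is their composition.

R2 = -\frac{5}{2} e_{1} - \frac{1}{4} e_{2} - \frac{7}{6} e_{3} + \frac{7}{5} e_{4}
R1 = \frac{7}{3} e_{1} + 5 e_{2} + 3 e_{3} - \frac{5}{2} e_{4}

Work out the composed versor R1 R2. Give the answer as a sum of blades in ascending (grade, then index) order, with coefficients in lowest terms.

Distribute over the terms of R1 (each basis-blade product reordered to ascending indices, repeated generators contracted through their squares):
(\frac{7}{3} e_{1}) R2 = \frac{35}{6} - \frac{7}{12} e_{12} - \frac{49}{18} e_{13} + \frac{49}{15} e_{14}
(5 e_{2}) R2 = \frac{5}{4} + \frac{25}{2} e_{12} - \frac{35}{6} e_{23} + 7 e_{24}
(3 e_{3}) R2 = \frac{7}{2} + \frac{15}{2} e_{13} + \frac{3}{4} e_{23} + \frac{21}{5} e_{34}
(-\frac{5}{2} e_{4}) R2 = \frac{7}{2} - \frac{25}{4} e_{14} - \frac{5}{8} e_{24} - \frac{35}{12} e_{34}
Summing the partial products and collecting blades:
Answer: \frac{169}{12} + \frac{143}{12} e_{12} + \frac{43}{9} e_{13} - \frac{179}{60} e_{14} - \frac{61}{12} e_{23} + \frac{51}{8} e_{24} + \frac{77}{60} e_{34}


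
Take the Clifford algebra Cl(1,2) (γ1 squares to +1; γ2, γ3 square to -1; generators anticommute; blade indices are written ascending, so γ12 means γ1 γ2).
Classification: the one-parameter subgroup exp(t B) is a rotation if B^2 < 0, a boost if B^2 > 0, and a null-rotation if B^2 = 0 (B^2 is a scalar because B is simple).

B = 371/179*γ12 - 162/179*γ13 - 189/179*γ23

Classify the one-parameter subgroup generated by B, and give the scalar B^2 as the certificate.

B^2 term by term: the squares give (371/179)^2*(γ12)^2 + (-162/179)^2*(γ13)^2 + (-189/179)^2*(γ23)^2 = 137641/32041*(+1) + 26244/32041*(+1) + 35721/32041*(-1) = 4 (each basis 2-blade squares to minus the product of its generators' squares); cross terms between blades sharing an index anticommute and cancel. So B^2 = 4.
Answer: boost, certificate B^2 = 4. One invariant decides it: the square 4 survives every conjugation, and its sign is exactly the classification.


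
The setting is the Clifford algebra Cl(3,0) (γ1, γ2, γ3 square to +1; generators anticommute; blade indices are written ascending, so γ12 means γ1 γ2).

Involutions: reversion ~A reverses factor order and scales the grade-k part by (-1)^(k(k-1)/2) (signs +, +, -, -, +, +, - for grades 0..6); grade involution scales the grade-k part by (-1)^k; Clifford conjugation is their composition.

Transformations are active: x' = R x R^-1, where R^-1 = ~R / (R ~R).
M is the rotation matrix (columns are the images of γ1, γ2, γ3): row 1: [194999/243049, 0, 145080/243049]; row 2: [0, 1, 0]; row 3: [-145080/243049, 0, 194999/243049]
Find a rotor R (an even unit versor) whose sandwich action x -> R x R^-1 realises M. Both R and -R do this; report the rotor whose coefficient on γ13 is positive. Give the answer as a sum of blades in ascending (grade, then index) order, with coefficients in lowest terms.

Method: write R = a + b12*γ12 + b13*γ13 + b23*γ23 with a^2 + b12^2 + b13^2 + b23^2 = 1 (so R^-1 = ~R). Expanding the columns R e_j ~R gives tr M = 4a^2 - 1 and, from the antisymmetric part, M21 - M12 = -4a*b12, M13 - M31 = 4a*b13, M32 - M23 = -4a*b23.
Here tr M = 633047/243049, so a^2 = (1 + tr M)/4 = 219024/243049 and a = ±468/493. Taking a = 468/493: M21 - M12 = 0, M13 - M31 = 290160/243049, M32 - M23 = 0, giving b12 = 0, b13 = 155/493, b23 = 0, i.e. R = 468/493 + 155/493*γ13.
Its γ13 coefficient is already positive.
Answer: 468/493 + 155/493*γ13. Recall the cover is two-to-one: with M of trace 633047/243049, both preimages act alike, and the stated γ13 sign chooses the sheet.


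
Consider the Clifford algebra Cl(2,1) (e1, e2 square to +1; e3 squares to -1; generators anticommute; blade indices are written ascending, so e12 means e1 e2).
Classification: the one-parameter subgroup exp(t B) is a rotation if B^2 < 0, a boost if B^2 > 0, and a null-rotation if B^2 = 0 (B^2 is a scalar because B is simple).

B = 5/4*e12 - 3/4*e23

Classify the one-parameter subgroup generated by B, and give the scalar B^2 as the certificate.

B^2 term by term: the squares give (5/4)^2*(e12)^2 + (-3/4)^2*(e23)^2 = 25/16*(-1) + 9/16*(+1) = -1 (each basis 2-blade squares to minus the product of its generators' squares); cross terms between blades sharing an index anticommute and cancel. So B^2 = -1.
Answer: rotation, certificate B^2 = -1. The invariant at work: B^2 = -1 is unchanged by conjugation, hence its sign classifies the subgroup whatever basis B is written in.


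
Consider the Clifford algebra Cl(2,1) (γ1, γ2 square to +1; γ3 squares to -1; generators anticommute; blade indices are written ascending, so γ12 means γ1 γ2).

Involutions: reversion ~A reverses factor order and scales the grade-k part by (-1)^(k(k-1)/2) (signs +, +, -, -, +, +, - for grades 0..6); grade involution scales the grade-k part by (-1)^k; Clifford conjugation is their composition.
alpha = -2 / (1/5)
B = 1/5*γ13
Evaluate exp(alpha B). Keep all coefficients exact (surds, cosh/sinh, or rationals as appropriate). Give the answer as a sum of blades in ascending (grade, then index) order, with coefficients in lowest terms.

B^2 = (1/5)^2*(γ13)^2 = 1/25*(+1) = 1/25 (a basis 2-blade squares to minus the product of its generators' squares).
B^2 = 1/25 — since the square is positive, the closed form is hyperbolic: l = 1/5, alpha*l = -2, so exp(alpha B) = cosh(-2) + (sinh(-2)/(1/5))*B = cosh(2) + (-5*sinh(2))*B.
Answer: cosh(2) - sinh(2)*γ13


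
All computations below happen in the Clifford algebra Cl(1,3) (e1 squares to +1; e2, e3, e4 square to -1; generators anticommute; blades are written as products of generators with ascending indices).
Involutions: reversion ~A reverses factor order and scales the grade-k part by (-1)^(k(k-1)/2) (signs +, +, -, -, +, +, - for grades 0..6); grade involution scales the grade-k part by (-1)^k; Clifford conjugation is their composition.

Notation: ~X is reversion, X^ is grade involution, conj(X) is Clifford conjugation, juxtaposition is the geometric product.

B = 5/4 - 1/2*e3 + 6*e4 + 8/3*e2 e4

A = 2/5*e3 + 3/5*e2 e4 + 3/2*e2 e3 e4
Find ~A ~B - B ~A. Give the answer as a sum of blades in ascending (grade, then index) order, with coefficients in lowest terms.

first term: -7/5 + 18/5*e2 + 9/2*e3 + 9*e2 e3 + 12/5*e3 e4 - 133/120*e2 e3 e4
second term: 9/5 - 18/5*e2 - 7/2*e3 + 9*e2 e3 - 12/5*e3 e4 - 389/120*e2 e3 e4
Answer: -16/5 + 36/5*e2 + 8*e3 + 24/5*e3 e4 + 32/15*e2 e3 e4


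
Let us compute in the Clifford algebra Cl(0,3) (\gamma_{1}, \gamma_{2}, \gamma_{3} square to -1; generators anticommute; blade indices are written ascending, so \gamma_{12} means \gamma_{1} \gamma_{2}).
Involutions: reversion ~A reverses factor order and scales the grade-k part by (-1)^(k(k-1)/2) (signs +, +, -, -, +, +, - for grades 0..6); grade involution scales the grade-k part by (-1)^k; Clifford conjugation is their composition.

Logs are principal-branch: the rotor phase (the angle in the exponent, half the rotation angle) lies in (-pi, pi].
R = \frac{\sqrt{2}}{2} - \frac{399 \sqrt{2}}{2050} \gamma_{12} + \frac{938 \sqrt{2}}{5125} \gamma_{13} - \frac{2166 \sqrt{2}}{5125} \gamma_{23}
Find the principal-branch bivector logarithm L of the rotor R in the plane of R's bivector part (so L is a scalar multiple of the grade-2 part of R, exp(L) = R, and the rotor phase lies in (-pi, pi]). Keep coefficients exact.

The scalar part of R is \frac{\sqrt{2}}{2}, which fixes the principal-branch rotor phase; the unit plane is then the bivector part divided by the sine of that phase, and L is that plane scaled by the phase.
Concretely: cos(phase) = \frac{\sqrt{2}}{2} gives phase = ±\frac{\pi}{4}, and since phase/sin(phase) is even the sign is immaterial: L = (phase/sin(phase)) * <R>_2 = (\frac{\sqrt{2} \pi}{4}) * <R>_2.
Answer: - \frac{399 \pi}{4100} \gamma_{12} + \frac{469 \pi}{5125} \gamma_{13} - \frac{1083 \pi}{5125} \gamma_{23}


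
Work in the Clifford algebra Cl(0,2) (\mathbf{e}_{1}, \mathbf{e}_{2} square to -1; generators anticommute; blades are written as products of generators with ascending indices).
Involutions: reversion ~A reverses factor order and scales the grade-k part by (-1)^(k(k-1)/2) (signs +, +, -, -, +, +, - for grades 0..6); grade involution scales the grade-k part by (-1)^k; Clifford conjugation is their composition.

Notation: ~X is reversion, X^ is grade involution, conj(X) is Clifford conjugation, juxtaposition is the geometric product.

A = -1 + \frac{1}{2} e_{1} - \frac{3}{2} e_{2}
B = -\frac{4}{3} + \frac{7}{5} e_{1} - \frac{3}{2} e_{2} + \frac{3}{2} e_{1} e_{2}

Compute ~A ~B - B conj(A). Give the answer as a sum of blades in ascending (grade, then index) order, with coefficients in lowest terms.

first term: -\frac{97}{60} + \frac{11}{60} e_{1} + \frac{17}{4} e_{2} + \frac{57}{20} e_{1} e_{2}
second term: \frac{257}{60} - \frac{179}{60} e_{1} - \frac{5}{4} e_{2} - \frac{3}{20} e_{1} e_{2}
Answer: -\frac{59}{10} + \frac{19}{6} e_{1} + \frac{11}{2} e_{2} + 3 e_{1} e_{2}


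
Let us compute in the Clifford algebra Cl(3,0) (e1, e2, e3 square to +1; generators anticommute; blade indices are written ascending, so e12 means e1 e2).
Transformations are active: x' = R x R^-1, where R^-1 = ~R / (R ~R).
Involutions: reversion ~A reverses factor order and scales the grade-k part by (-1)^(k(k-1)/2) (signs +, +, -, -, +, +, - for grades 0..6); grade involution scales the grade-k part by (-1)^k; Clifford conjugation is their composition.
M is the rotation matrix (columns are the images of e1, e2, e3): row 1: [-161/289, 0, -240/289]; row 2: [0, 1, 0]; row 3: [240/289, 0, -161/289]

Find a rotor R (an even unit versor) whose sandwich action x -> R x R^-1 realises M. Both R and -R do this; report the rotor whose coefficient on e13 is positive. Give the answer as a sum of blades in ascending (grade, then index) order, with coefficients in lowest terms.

Method: write R = a + b12*e12 + b13*e13 + b23*e23 with a^2 + b12^2 + b13^2 + b23^2 = 1 (so R^-1 = ~R). Expanding the columns R e_j ~R gives tr M = 4a^2 - 1 and, from the antisymmetric part, M21 - M12 = -4a*b12, M13 - M31 = 4a*b13, M32 - M23 = -4a*b23.
Here tr M = -33/289, so a^2 = (1 + tr M)/4 = 64/289 and a = ±8/17. Taking a = 8/17: M21 - M12 = 0, M13 - M31 = -480/289, M32 - M23 = 0, giving b12 = 0, b13 = -15/17, b23 = 0, i.e. R = 8/17 - 15/17*e13.
Its e13 coefficient is negative, so report the other preimage -R.
Answer: -8/17 + 15/17*e13. Recall the cover is two-to-one: with M of trace -33/289, both preimages act alike, and the stated e13 sign chooses the sheet.


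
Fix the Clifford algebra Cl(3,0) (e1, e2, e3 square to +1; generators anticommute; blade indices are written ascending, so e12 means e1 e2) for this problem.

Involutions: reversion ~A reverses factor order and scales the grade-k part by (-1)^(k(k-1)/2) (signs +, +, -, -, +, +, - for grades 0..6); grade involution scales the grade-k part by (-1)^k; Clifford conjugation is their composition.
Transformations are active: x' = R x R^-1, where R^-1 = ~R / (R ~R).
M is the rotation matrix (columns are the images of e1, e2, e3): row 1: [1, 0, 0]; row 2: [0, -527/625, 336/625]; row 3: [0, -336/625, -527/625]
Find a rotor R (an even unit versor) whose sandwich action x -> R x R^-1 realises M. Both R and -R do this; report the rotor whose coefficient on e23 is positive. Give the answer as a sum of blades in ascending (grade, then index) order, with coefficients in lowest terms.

Method: write R = a + b12*e12 + b13*e13 + b23*e23 with a^2 + b12^2 + b13^2 + b23^2 = 1 (so R^-1 = ~R). Expanding the columns R e_j ~R gives tr M = 4a^2 - 1 and, from the antisymmetric part, M21 - M12 = -4a*b12, M13 - M31 = 4a*b13, M32 - M23 = -4a*b23.
Here tr M = -429/625, so a^2 = (1 + tr M)/4 = 49/625 and a = ±7/25. Taking a = 7/25: M21 - M12 = 0, M13 - M31 = 0, M32 - M23 = -672/625, giving b12 = 0, b13 = 0, b23 = 24/25, i.e. R = 7/25 + 24/25*e23.
Its e23 coefficient is already positive.
Answer: 7/25 + 24/25*e23. Key observation: the double cover Spin(3) -> SO(3) sends R and -R to the same matrix (trace -429/625 here), so the stated sign of the e23 coefficient is what selects one sheet.


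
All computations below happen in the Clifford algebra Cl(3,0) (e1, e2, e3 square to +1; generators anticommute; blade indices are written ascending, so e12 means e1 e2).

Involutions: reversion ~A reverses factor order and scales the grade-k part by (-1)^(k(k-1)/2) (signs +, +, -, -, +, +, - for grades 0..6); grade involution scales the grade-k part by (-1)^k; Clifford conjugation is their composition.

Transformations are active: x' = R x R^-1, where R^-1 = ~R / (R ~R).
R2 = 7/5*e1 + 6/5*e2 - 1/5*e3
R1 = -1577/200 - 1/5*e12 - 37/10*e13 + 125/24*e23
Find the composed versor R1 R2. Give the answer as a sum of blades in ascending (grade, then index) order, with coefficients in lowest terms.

Distribute over the terms of R2 (each basis-blade product reordered to ascending indices, repeated generators contracted through their squares):
R1 (7/5*e1) = -11039/1000*e1 + 7/25*e2 + 259/50*e3 + 175/24*e123
R1 (6/5*e2) = -6/25*e1 - 4731/500*e2 - 25/4*e3 + 111/25*e123
R1 (-1/5*e3) = 37/50*e1 - 25/24*e2 + 1577/1000*e3 + 1/25*e123
Summing the partial products and collecting blades:
Answer: -10539/1000*e1 - 30671/3000*e2 + 507/1000*e3 + 7063/600*e123


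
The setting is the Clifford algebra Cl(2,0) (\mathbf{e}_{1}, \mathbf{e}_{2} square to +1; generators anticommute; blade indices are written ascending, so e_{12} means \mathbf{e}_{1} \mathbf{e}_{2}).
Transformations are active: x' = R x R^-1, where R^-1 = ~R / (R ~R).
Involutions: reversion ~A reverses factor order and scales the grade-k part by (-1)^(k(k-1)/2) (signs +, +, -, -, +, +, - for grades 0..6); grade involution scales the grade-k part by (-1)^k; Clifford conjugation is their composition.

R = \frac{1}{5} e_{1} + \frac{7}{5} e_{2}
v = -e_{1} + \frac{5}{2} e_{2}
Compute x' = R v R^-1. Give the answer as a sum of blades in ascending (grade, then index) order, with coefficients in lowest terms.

~R = \frac{1}{5} e_{1} + \frac{7}{5} e_{2}, and R ~R = 2, so R^-1 = ~R / (2).
R v = \frac{33}{10} + \frac{19}{10} e_{12}
Answer: \frac{83}{50} e_{1} + \frac{53}{25} e_{2}


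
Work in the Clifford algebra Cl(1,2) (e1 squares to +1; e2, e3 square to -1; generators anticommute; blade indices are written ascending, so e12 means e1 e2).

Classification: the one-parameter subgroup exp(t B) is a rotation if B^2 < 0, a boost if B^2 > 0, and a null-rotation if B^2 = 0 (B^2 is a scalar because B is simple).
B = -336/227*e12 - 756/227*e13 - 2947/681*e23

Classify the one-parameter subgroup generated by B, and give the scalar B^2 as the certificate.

B^2 term by term: the squares give (-336/227)^2*(e12)^2 + (-756/227)^2*(e13)^2 + (-2947/681)^2*(e23)^2 = 112896/51529*(+1) + 571536/51529*(+1) + 8684809/463761*(-1) = -49/9 (each basis 2-blade squares to minus the product of its generators' squares); cross terms between blades sharing an index anticommute and cancel. So B^2 = -49/9.
Answer: rotation, certificate B^2 = -49/9. Key observation: B^2 = -49/9 is a conjugation invariant, so its sign decides the class regardless of the surface form of B.


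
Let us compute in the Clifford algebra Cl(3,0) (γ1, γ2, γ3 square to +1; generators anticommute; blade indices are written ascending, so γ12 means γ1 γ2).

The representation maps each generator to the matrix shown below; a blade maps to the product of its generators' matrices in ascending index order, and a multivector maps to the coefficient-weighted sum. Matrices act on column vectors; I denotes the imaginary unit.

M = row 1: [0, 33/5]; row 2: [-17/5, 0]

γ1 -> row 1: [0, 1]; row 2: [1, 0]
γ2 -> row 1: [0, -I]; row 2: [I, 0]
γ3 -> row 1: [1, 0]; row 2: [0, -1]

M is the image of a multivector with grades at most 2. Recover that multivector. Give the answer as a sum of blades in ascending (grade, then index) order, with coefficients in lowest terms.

Method: 1, rho(γ1), rho(γ2), rho(γ3) form a trace-orthogonal basis of the 2x2 complex matrices (tr(X Y) = 2 if X = Y, else 0), so M = m0*1 + m1*rho(γ1) + m2*rho(γ2) + m3*rho(γ3) with m0 = tr(M)/2 = 0, m1 = tr(M rho(γ1))/2 = 8/5, m2 = tr(M rho(γ2))/2 = 5*I, m3 = tr(M rho(γ3))/2 = 0.
Multiplying table entries, the bivector images are rho(γ12) = I*rho(γ3), rho(γ13) = -I*rho(γ2), rho(γ23) = I*rho(γ1); with real blade coefficients the real parts of m0..m3 are the coefficients of 1, γ1, γ2, γ3 and the imaginary parts give the bivectors (γ23: Im m1, γ13: -Im m2, γ12: Im m3).
Answer: 8/5*γ1 - 5*γ13


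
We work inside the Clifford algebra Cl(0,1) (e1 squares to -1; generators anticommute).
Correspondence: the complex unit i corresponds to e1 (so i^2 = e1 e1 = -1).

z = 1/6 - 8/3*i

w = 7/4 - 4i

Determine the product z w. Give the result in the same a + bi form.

In blades: z = 1/6 - 8/3*e1, w = 7/4 - 4*e1.
Distribute z over w term by term (generator squares from the signature, products reordered to ascending indices): (1/6)*w = 7/24 - 2/3*e1; (-8/3*e1)*w = -32/3 - 14/3*e1.
Sum: -83/8 - 16/3*e1; translating back through the correspondence:
Answer: -83/8 - 16/3*i


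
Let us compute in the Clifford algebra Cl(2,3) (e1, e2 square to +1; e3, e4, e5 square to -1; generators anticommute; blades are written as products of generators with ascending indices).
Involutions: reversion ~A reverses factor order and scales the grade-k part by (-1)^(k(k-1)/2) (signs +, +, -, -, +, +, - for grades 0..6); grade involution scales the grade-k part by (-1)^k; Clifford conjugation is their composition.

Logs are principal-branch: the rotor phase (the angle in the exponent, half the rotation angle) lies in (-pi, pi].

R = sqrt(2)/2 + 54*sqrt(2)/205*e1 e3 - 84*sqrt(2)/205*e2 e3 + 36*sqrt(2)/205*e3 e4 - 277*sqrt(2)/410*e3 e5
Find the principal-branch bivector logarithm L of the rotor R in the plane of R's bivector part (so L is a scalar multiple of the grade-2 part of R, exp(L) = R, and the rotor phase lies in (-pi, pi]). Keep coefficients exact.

The scalar part of R is sqrt(2)/2, which fixes the principal-branch rotor phase; the unit plane is then the bivector part divided by the sine of that phase, and L is that plane scaled by the phase.
Concretely: cos(phase) = sqrt(2)/2 gives phase = ±pi/4, and since phase/sin(phase) is even the sign is immaterial: L = (phase/sin(phase)) * <R>_2 = (sqrt(2)*pi/4) * <R>_2.
Answer: 27*pi/205*e1 e3 - 42*pi/205*e2 e3 + 18*pi/205*e3 e4 - 277*pi/820*e3 e5


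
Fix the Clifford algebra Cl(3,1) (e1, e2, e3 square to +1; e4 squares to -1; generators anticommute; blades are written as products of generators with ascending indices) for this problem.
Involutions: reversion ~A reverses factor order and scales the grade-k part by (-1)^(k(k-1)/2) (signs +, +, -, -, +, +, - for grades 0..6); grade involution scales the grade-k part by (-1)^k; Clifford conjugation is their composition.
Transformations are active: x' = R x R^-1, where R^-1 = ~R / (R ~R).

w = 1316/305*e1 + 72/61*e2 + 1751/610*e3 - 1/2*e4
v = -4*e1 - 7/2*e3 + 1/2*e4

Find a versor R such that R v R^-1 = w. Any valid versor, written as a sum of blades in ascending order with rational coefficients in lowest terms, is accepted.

Why this works: both vectors square to 28, so q(v) = q(w) and R = v + w = 96/305*e1 + 72/61*e2 - 192/305*e3 carries v to w — its own direction survives, the complement (v - w)/2 flips.
Answer: 96/305*e1 + 72/61*e2 - 192/305*e3


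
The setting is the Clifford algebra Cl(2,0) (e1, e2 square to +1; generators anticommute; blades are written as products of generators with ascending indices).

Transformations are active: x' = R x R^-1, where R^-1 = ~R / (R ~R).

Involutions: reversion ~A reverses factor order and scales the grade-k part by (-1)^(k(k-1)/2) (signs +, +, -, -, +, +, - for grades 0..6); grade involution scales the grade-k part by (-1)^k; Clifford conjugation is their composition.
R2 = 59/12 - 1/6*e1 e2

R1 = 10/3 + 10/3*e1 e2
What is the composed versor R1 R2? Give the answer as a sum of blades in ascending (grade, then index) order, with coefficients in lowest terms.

Distribute over the terms of R1 (each basis-blade product reordered to ascending indices, repeated generators contracted through their squares):
(10/3) R2 = 295/18 - 5/9*e1 e2
(10/3*e1 e2) R2 = 5/9 + 295/18*e1 e2
Summing the partial products and collecting blades:
Answer: 305/18 + 95/6*e1 e2
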